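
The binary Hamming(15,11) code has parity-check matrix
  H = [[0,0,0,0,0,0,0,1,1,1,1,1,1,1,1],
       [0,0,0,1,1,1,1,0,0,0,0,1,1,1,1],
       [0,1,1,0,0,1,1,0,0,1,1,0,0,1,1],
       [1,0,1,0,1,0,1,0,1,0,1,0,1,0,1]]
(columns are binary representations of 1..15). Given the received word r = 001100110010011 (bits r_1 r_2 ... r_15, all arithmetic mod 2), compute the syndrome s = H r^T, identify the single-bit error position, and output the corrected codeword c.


s = (0, 0, 1, 0)^T, error position = 2, corrected codeword c = 011100110010011

Compute s = H r^T mod 2 one row at a time:
  s_1 = 1 + 0 + 0 + 1 + 0 + 0 + 1 + 1 = 4 ≡ 0 (mod 2).
  s_2 = 1 + 0 + 0 + 1 + 0 + 0 + 1 + 1 = 4 ≡ 0 (mod 2).
  s_3 = 0 + 1 + 0 + 1 + 0 + 1 + 1 + 1 = 5 ≡ 1 (mod 2).
  s_4 = 0 + 1 + 0 + 1 + 0 + 1 + 0 + 1 = 4 ≡ 0 (mod 2).
s = (0, 0, 1, 0)^T — this equals column 2 of H (binary 0010), so error is at position 2.
Correct: flip bit 2 of r = 001100110010011 to get c = 011100110010011.


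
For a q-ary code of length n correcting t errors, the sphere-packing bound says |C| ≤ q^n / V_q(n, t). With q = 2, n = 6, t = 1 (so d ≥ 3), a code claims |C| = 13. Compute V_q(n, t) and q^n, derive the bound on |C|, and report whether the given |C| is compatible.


V_q(n, t) = 7, q^n = 64, Hamming bound = 9, |C| = 13 > bound (violated).

Step 1: Compute V_q(n, t) = Σ_{j=0}^1 C(n, j) (q−1)^j.
  j = 0: C(6,0)·(1)^0 = 1·1 = 1.
  j = 1: C(6,1)·(1)^1 = 6·1 = 6.
  V_q(n, t) = 1 + 6 = 7.
Step 2: q^n = 2^6 = 64.
Step 3: Hamming bound ⌊q^n / V_q(n,t)⌋ = ⌊64/7⌋ = 9.
Step 4: Compare |C| = 13 to 9: violated.
The claimed |C| lies above the Hamming bound, so no 2-ary code of length 6 with d ≥ 3 can have 13 codewords.


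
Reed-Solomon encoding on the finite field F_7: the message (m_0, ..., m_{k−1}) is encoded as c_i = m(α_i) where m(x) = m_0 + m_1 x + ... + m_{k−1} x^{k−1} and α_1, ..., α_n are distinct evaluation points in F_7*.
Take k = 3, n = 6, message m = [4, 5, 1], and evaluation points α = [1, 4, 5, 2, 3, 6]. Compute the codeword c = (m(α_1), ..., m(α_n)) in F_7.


c = [3, 5, 5, 4, 0, 0]

Message polynomial: m(x) = 4 + 5·x + 1·x^2 (mod 7).
For each evaluation point α_i, compute m(α_i) mod 7:
  α_1 = 1: Horner steps 1 → 6 → 3, so m(1) = 3.
  α_2 = 4: Horner steps 1 → 2 → 5, so m(4) = 5.
  α_3 = 5: Horner steps 1 → 3 → 5, so m(5) = 5.
  α_4 = 2: Horner steps 1 → 0 → 4, so m(2) = 4.
  α_5 = 3: Horner steps 1 → 1 → 0, so m(3) = 0.
  α_6 = 6: Horner steps 1 → 4 → 0, so m(6) = 0.
Codeword c = [3, 5, 5, 4, 0, 0] ∈ F_7^6.


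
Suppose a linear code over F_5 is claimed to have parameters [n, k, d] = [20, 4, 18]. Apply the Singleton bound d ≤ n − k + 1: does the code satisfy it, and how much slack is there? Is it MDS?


Singleton RHS = n − k + 1 = 17, slack = -1, bound violated (no such code; not MDS).

Singleton bound: d ≤ n − k + 1.
Here n = 20, k = 4, so n − k + 1 = 17.
Given d = 18, check d ≤ 17: NO.
Slack = (n − k + 1) − d = -1.
The slack is negative: d = 18 exceeds n − k + 1 = 17 by 1, so the Singleton bound is violated and no linear [20, 4, 18]_5 code can exist. In particular it is not MDS (MDS requires d = n − k + 1 exactly).
Description: the claimed parameters are [20, 4, 18]_5; such a code would be impossible (violates the Singleton bound).


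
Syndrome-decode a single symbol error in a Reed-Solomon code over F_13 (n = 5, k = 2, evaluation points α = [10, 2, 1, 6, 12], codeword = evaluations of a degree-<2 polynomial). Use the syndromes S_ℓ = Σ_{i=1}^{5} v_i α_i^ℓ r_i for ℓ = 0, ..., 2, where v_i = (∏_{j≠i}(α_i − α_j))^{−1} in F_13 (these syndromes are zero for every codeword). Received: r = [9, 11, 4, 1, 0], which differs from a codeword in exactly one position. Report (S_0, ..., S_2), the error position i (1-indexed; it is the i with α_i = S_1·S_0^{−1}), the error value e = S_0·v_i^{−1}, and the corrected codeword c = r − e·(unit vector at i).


S = (1, 2, 4), error at position 2, error magnitude e = 5, c = [9, 6, 4, 1, 0].

Step 1: column multipliers v_i = (∏_{j≠i}(α_i − α_j))^{−1} mod 13.
  i = 1 (α = 10): (10−2)(10−1)(10−6)(10−12) = 8·9·4·(−2) = −576 ≡ 9, so v_1 = 9^{−1} = 3 (mod 13).
  i = 2 (α = 2): (2−10)(2−1)(2−6)(2−12) = (−8)·1·(−4)·(−10) = −320 ≡ 5, so v_2 = 5^{−1} = 8 (mod 13).
  i = 3 (α = 1): (1−10)(1−2)(1−6)(1−12) = (−9)·(−1)·(−5)·(−11) = 495 ≡ 1, so v_3 = 1^{−1} = 1 (mod 13).
  i = 4 (α = 6): (6−10)(6−2)(6−1)(6−12) = (−4)·4·5·(−6) = 480 ≡ 12, so v_4 = 12^{−1} = 12 (mod 13).
  i = 5 (α = 12): (12−10)(12−2)(12−1)(12−6) = 2·10·11·6 = 1320 ≡ 7, so v_5 = 7^{−1} = 2 (mod 13).
  v = [3, 8, 1, 12, 2].
Step 2: syndromes of r = [9, 11, 4, 1, 0] (all sums mod 13).
  S_0 = Σ v_i r_i = 3·9 + 8·11 + 1·4 + 12·1 + 2·0 = 131 ≡ 1.
  S_1 = Σ v_i α_i r_i = 3·10·9 + 8·2·11 + 1·1·4 + 12·6·1 + 2·12·0 = 522 ≡ 2.
  α_i^2 mod 13 = [9, 4, 1, 10, 1].
  S_2 = Σ v_i α_i^2 r_i = 3·9·9 + 8·4·11 + 1·1·4 + 12·10·1 + 2·1·0 = 719 ≡ 4.
  S = (1, 2, 4) ≠ 0, so r is not a codeword (an error is present).
Step 3: locate the error. For a single error e at position i, S_ℓ = v_i·e·α_i^ℓ, so α_err = S_1/S_0.
  S_0^{−1} = 1^{−1} = 1 (mod 13), so α_err = 2·1 = 2 ≡ 2 = α_2. Error position i = 2.
  Consistency check: S_2/S_1 = 4·7 = 28 ≡ 2 = α_err ✓ (single-error assumption holds).
Step 4: error magnitude e = S_0/v_2 = S_0·∏_{j≠2}(α_2 − α_j) = 1·5 = 5 ≡ 5 (mod 13).
Step 5: correct position 2: c_2 = r_2 − e = 11 − 5 ≡ 6 (mod 13). Hence c = [9, 6, 4, 1, 0].
  Check: interpolating c through the α_i gives m(x) = 2 + 2·x (degree < 2) with m(α_i) = c_i for every i, so c is indeed a codeword.


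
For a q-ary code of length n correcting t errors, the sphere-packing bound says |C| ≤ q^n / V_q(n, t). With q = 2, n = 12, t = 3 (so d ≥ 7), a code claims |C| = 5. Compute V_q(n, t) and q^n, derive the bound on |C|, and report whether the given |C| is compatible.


V_q(n, t) = 299, q^n = 4096, Hamming bound = 13, |C| = 5 ≤ bound (satisfied).

Step 1: Compute V_q(n, t) = Σ_{j=0}^3 C(n, j) (q−1)^j.
  j = 0: C(12,0)·(1)^0 = 1·1 = 1.
  j = 1: C(12,1)·(1)^1 = 12·1 = 12.
  j = 2: C(12,2)·(1)^2 = 66·1 = 66.
  j = 3: C(12,3)·(1)^3 = 220·1 = 220.
  V_q(n, t) = 1 + 12 + 66 + 220 = 299.
Step 2: q^n = 2^12 = 4096.
Step 3: Hamming bound ⌊q^n / V_q(n,t)⌋ = ⌊4096/299⌋ = 13.
Step 4: Compare |C| = 5 to 13: satisfied.
The claimed |C| lies below the Hamming bound.


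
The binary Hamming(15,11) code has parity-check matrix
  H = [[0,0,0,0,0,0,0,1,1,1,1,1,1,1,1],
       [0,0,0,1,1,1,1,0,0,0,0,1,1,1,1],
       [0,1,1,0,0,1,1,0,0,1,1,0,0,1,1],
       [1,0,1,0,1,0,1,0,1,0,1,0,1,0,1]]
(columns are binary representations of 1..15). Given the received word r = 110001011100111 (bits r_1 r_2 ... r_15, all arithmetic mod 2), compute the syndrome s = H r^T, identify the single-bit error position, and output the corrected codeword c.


s = (0, 0, 1, 0)^T, error position = 2, corrected codeword c = 100001011100111

Compute s = H r^T mod 2 one row at a time:
  s_1 = 1 + 1 + 1 + 0 + 0 + 1 + 1 + 1 = 6 ≡ 0 (mod 2).
  s_2 = 0 + 0 + 1 + 0 + 0 + 1 + 1 + 1 = 4 ≡ 0 (mod 2).
  s_3 = 1 + 0 + 1 + 0 + 1 + 0 + 1 + 1 = 5 ≡ 1 (mod 2).
  s_4 = 1 + 0 + 0 + 0 + 1 + 0 + 1 + 1 = 4 ≡ 0 (mod 2).
s = (0, 0, 1, 0)^T — this equals column 2 of H (binary 0010), so error is at position 2.
Correct: flip bit 2 of r = 110001011100111 to get c = 100001011100111.


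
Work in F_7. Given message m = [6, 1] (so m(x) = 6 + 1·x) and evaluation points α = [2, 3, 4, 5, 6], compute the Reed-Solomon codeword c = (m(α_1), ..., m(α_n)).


c = [1, 2, 3, 4, 5]

Message polynomial: m(x) = 6 + 1·x (mod 7).
For each evaluation point α_i, compute m(α_i) mod 7:
  α_1 = 2: Horner steps 1 → 1, so m(2) = 1.
  α_2 = 3: Horner steps 1 → 2, so m(3) = 2.
  α_3 = 4: Horner steps 1 → 3, so m(4) = 3.
  α_4 = 5: Horner steps 1 → 4, so m(5) = 4.
  α_5 = 6: Horner steps 1 → 5, so m(6) = 5.
Codeword c = [1, 2, 3, 4, 5] ∈ F_7^5.


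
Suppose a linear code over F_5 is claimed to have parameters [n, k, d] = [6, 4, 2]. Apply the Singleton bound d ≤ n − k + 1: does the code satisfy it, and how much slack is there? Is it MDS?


Singleton RHS = n − k + 1 = 3, slack = 1, bound satisfied, not MDS.

Singleton bound: d ≤ n − k + 1.
Here n = 6, k = 4, so n − k + 1 = 3.
Given d = 2, check d ≤ 3: YES.
Slack = (n − k + 1) − d = 1.
The code is NOT MDS (slack = 1 > 0).
Description: the claimed parameters are [6, 4, 2]_5; such a code would be non-MDS.


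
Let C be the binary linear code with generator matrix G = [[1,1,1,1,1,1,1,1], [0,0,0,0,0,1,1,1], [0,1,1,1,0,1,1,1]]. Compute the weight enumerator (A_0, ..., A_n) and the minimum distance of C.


Weight distribution: A_0 = 1, A_2 = 1, A_3 = 2, A_5 = 2, A_6 = 1, A_8 = 1. Minimum distance d = 2.

Enumerate all 2^3 = 8 messages m ∈ F_2^3.
For each, compute codeword c = mG in F_2^8, then tally its weight.
  m = 000 → c = 00000000, weight = 0.
  m = 100 → c = 11111111, weight = 8.
  m = 010 → c = 00000111, weight = 3.
  m = 110 → c = 11111000, weight = 5.
  m = 001 → c = 01110111, weight = 6.
  m = 101 → c = 10001000, weight = 2.
  m = 011 → c = 01110000, weight = 3.
  m = 111 → c = 10001111, weight = 5.
Tally weights:
  weight 0: 1 codewords.
  weight 2: 1 codewords.
  weight 3: 2 codewords.
  weight 5: 2 codewords.
  weight 6: 1 codewords.
  weight 8: 1 codewords.
Minimum distance d = smallest w > 0 with A_w > 0 = 2.
Sanity: Σ A_w = 8 = 2^3 = 8 ✓.


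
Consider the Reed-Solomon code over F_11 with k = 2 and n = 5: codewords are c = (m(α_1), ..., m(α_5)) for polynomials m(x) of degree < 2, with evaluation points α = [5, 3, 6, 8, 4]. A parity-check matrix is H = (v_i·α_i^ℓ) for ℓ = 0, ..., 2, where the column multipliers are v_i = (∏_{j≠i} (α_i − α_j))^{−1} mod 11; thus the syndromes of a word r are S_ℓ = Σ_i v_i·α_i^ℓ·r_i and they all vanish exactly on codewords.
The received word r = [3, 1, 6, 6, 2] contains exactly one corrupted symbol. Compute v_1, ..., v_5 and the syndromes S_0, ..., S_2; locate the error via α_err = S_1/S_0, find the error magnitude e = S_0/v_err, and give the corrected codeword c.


S = (9, 10, 5), error at position 3, error magnitude e = 2, c = [3, 1, 4, 6, 2].

Step 1: column multipliers v_i = (∏_{j≠i}(α_i − α_j))^{−1} mod 11.
  i = 1 (α = 5): (5−3)(5−6)(5−8)(5−4) = 2·(−1)·(−3)·1 = 6 ≡ 6, so v_1 = 6^{−1} = 2 (mod 11).
  i = 2 (α = 3): (3−5)(3−6)(3−8)(3−4) = (−2)·(−3)·(−5)·(−1) = 30 ≡ 8, so v_2 = 8^{−1} = 7 (mod 11).
  i = 3 (α = 6): (6−5)(6−3)(6−8)(6−4) = 1·3·(−2)·2 = −12 ≡ 10, so v_3 = 10^{−1} = 10 (mod 11).
  i = 4 (α = 8): (8−5)(8−3)(8−6)(8−4) = 3·5·2·4 = 120 ≡ 10, so v_4 = 10^{−1} = 10 (mod 11).
  i = 5 (α = 4): (4−5)(4−3)(4−6)(4−8) = (−1)·1·(−2)·(−4) = −8 ≡ 3, so v_5 = 3^{−1} = 4 (mod 11).
  v = [2, 7, 10, 10, 4].
Step 2: syndromes of r = [3, 1, 6, 6, 2] (all sums mod 11).
  S_0 = Σ v_i r_i = 2·3 + 7·1 + 10·6 + 10·6 + 4·2 = 141 ≡ 9.
  S_1 = Σ v_i α_i r_i = 2·5·3 + 7·3·1 + 10·6·6 + 10·8·6 + 4·4·2 = 923 ≡ 10.
  α_i^2 mod 11 = [3, 9, 3, 9, 5].
  S_2 = Σ v_i α_i^2 r_i = 2·3·3 + 7·9·1 + 10·3·6 + 10·9·6 + 4·5·2 = 841 ≡ 5.
  S = (9, 10, 5) ≠ 0, so r is not a codeword (an error is present).
Step 3: locate the error. For a single error e at position i, S_ℓ = v_i·e·α_i^ℓ, so α_err = S_1/S_0.
  S_0^{−1} = 9^{−1} = 5 (mod 11), so α_err = 10·5 = 50 ≡ 6 = α_3. Error position i = 3.
  Consistency check: S_2/S_1 = 5·10 = 50 ≡ 6 = α_err ✓ (single-error assumption holds).
Step 4: error magnitude e = S_0/v_3 = S_0·∏_{j≠3}(α_3 − α_j) = 9·10 = 90 ≡ 2 (mod 11).
Step 5: correct position 3: c_3 = r_3 − e = 6 − 2 ≡ 4 (mod 11). Hence c = [3, 1, 4, 6, 2].
  Check: interpolating c through the α_i gives m(x) = 9 + 1·x (degree < 2) with m(α_i) = c_i for every i, so c is indeed a codeword.


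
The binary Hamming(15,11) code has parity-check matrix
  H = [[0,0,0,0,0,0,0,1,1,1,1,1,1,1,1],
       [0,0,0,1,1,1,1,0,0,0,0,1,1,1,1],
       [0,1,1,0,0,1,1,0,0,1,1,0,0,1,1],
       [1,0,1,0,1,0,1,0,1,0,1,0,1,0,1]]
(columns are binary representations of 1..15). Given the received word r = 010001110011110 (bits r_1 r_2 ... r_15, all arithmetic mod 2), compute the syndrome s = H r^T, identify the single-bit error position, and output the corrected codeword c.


s = (1, 1, 1, 1)^T, error position = 15, corrected codeword c = 010001110011111

Compute s = H r^T mod 2 one row at a time:
  s_1 = 1 + 0 + 0 + 1 + 1 + 1 + 1 + 0 = 5 ≡ 1 (mod 2).
  s_2 = 0 + 0 + 1 + 1 + 1 + 1 + 1 + 0 = 5 ≡ 1 (mod 2).
  s_3 = 1 + 0 + 1 + 1 + 0 + 1 + 1 + 0 = 5 ≡ 1 (mod 2).
  s_4 = 0 + 0 + 0 + 1 + 0 + 1 + 1 + 0 = 3 ≡ 1 (mod 2).
s = (1, 1, 1, 1)^T — this equals column 15 of H (binary 1111), so error is at position 15.
Correct: flip bit 15 of r = 010001110011110 to get c = 010001110011111.


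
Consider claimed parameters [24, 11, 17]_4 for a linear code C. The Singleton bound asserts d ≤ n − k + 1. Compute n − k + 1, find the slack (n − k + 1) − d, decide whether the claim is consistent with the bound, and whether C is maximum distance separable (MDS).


Singleton RHS = n − k + 1 = 14, slack = -3, bound violated (no such code; not MDS).

Singleton bound: d ≤ n − k + 1.
Here n = 24, k = 11, so n − k + 1 = 14.
Given d = 17, check d ≤ 14: NO.
Slack = (n − k + 1) − d = -3.
The slack is negative: d = 17 exceeds n − k + 1 = 14 by 3, so the Singleton bound is violated and no linear [24, 11, 17]_4 code can exist. In particular it is not MDS (MDS requires d = n − k + 1 exactly).
Description: the claimed parameters are [24, 11, 17]_4; such a code would be impossible (violates the Singleton bound).


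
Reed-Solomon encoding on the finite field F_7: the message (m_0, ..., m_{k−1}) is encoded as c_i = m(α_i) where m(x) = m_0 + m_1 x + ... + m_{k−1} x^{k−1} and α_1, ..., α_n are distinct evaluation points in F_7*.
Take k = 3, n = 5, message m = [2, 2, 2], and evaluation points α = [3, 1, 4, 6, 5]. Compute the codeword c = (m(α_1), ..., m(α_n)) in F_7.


c = [5, 6, 0, 2, 6]

Message polynomial: m(x) = 2 + 2·x + 2·x^2 (mod 7).
For each evaluation point α_i, compute m(α_i) mod 7:
  α_1 = 3: Horner steps 2 → 1 → 5, so m(3) = 5.
  α_2 = 1: Horner steps 2 → 4 → 6, so m(1) = 6.
  α_3 = 4: Horner steps 2 → 3 → 0, so m(4) = 0.
  α_4 = 6: Horner steps 2 → 0 → 2, so m(6) = 2.
  α_5 = 5: Horner steps 2 → 5 → 6, so m(5) = 6.
Codeword c = [5, 6, 0, 2, 6] ∈ F_7^5.


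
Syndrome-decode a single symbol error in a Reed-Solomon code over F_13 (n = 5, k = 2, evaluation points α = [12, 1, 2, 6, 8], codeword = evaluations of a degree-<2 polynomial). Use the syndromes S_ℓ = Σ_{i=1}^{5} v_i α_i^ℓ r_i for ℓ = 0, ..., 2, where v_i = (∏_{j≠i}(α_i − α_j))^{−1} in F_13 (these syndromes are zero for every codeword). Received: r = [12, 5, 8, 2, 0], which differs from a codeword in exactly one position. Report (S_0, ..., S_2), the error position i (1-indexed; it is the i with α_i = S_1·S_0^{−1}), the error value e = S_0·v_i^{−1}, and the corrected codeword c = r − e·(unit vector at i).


S = (10, 8, 9), error at position 4, error magnitude e = 8, c = [12, 5, 8, 7, 0].

Step 1: column multipliers v_i = (∏_{j≠i}(α_i − α_j))^{−1} mod 13.
  i = 1 (α = 12): (12−1)(12−2)(12−6)(12−8) = 11·10·6·4 = 2640 ≡ 1, so v_1 = 1^{−1} = 1 (mod 13).
  i = 2 (α = 1): (1−12)(1−2)(1−6)(1−8) = (−11)·(−1)·(−5)·(−7) = 385 ≡ 8, so v_2 = 8^{−1} = 5 (mod 13).
  i = 3 (α = 2): (2−12)(2−1)(2−6)(2−8) = (−10)·1·(−4)·(−6) = −240 ≡ 7, so v_3 = 7^{−1} = 2 (mod 13).
  i = 4 (α = 6): (6−12)(6−1)(6−2)(6−8) = (−6)·5·4·(−2) = 240 ≡ 6, so v_4 = 6^{−1} = 11 (mod 13).
  i = 5 (α = 8): (8−12)(8−1)(8−2)(8−6) = (−4)·7·6·2 = −336 ≡ 2, so v_5 = 2^{−1} = 7 (mod 13).
  v = [1, 5, 2, 11, 7].
Step 2: syndromes of r = [12, 5, 8, 2, 0] (all sums mod 13).
  S_0 = Σ v_i r_i = 1·12 + 5·5 + 2·8 + 11·2 + 7·0 = 75 ≡ 10.
  S_1 = Σ v_i α_i r_i = 1·12·12 + 5·1·5 + 2·2·8 + 11·6·2 + 7·8·0 = 333 ≡ 8.
  α_i^2 mod 13 = [1, 1, 4, 10, 12].
  S_2 = Σ v_i α_i^2 r_i = 1·1·12 + 5·1·5 + 2·4·8 + 11·10·2 + 7·12·0 = 321 ≡ 9.
  S = (10, 8, 9) ≠ 0, so r is not a codeword (an error is present).
Step 3: locate the error. For a single error e at position i, S_ℓ = v_i·e·α_i^ℓ, so α_err = S_1/S_0.
  S_0^{−1} = 10^{−1} = 4 (mod 13), so α_err = 8·4 = 32 ≡ 6 = α_4. Error position i = 4.
  Consistency check: S_2/S_1 = 9·5 = 45 ≡ 6 = α_err ✓ (single-error assumption holds).
Step 4: error magnitude e = S_0/v_4 = S_0·∏_{j≠4}(α_4 − α_j) = 10·6 = 60 ≡ 8 (mod 13).
Step 5: correct position 4: c_4 = r_4 − e = 2 − 8 ≡ 7 (mod 13). Hence c = [12, 5, 8, 7, 0].
  Check: interpolating c through the α_i gives m(x) = 2 + 3·x (degree < 2) with m(α_i) = c_i for every i, so c is indeed a codeword.


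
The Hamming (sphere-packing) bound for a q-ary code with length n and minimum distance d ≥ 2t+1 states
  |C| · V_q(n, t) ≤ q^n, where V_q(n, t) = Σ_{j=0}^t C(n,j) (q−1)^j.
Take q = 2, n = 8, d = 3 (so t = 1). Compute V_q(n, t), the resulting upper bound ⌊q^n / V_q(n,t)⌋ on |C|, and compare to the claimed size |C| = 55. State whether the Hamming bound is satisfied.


V_q(n, t) = 9, q^n = 256, Hamming bound = 28, |C| = 55 > bound (violated).

Step 1: Compute V_q(n, t) = Σ_{j=0}^1 C(n, j) (q−1)^j.
  j = 0: C(8,0)·(1)^0 = 1·1 = 1.
  j = 1: C(8,1)·(1)^1 = 8·1 = 8.
  V_q(n, t) = 1 + 8 = 9.
Step 2: q^n = 2^8 = 256.
Step 3: Hamming bound ⌊q^n / V_q(n,t)⌋ = ⌊256/9⌋ = 28.
Step 4: Compare |C| = 55 to 28: violated.
The claimed |C| lies above the Hamming bound, so no 2-ary code of length 8 with d ≥ 3 can have 55 codewords.


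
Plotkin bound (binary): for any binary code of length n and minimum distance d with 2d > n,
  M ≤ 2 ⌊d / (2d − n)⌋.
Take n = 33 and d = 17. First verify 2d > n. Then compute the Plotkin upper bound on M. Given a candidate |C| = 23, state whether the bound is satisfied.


Plotkin bound M ≤ 34; given |C| = 23 ≤ bound (satisfied).

Check applicability: 2d = 34, n = 33.
2d − n = 1 > 0, so Plotkin applies.
Compute d/(2d−n) = 17/1 ≈ 17.0000.
⌊d/(2d−n)⌋ = 17.
Plotkin bound: M ≤ 2·17 = 34.
Given |C| = 23, check: satisfied.
This |C| is below the Plotkin bound.


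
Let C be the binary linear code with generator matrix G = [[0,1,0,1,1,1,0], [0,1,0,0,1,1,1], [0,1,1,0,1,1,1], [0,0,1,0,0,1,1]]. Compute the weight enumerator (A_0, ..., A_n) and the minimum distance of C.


Weight distribution: A_0 = 1, A_1 = 1, A_2 = 4, A_3 = 4, A_4 = 3, A_5 = 3. Minimum distance d = 1.

Enumerate all 2^4 = 16 messages m ∈ F_2^4.
For each, compute codeword c = mG in F_2^7, then tally its weight.
  m = 0000 → c = 0000000, weight = 0.
  m = 1000 → c = 0101110, weight = 4.
  m = 0100 → c = 0100111, weight = 4.
  m = 1100 → c = 0001001, weight = 2.
  m = 0010 → c = 0110111, weight = 5.
  m = 1010 → c = 0011001, weight = 3.
  m = 0110 → c = 0010000, weight = 1.
  m = 1110 → c = 0111110, weight = 5.
  m = 0001 → c = 0010011, weight = 3.
  m = 1001 → c = 0111101, weight = 5.
  m = 0101 → c = 0110100, weight = 3.
  m = 1101 → c = 0011010, weight = 3.
  m = 0011 → c = 0100100, weight = 2.
  m = 1011 → c = 0001010, weight = 2.
  m = 0111 → c = 0000011, weight = 2.
  m = 1111 → c = 0101101, weight = 4.
Tally weights:
  weight 0: 1 codewords.
  weight 1: 1 codewords.
  weight 2: 4 codewords.
  weight 3: 4 codewords.
  weight 4: 3 codewords.
  weight 5: 3 codewords.
Minimum distance d = smallest w > 0 with A_w > 0 = 1.
Sanity: Σ A_w = 16 = 2^4 = 16 ✓.


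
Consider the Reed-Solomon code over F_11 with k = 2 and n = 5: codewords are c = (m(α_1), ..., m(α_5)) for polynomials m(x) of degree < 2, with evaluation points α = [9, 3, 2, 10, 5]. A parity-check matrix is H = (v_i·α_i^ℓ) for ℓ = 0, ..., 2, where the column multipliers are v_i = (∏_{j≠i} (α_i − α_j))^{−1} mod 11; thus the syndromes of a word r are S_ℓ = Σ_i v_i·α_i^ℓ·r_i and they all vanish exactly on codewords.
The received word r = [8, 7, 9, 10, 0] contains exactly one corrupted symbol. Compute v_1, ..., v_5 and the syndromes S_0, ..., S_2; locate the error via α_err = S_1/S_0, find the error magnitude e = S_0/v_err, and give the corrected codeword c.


S = (5, 10, 9), error at position 3, error magnitude e = 4, c = [8, 7, 5, 10, 0].

Step 1: column multipliers v_i = (∏_{j≠i}(α_i − α_j))^{−1} mod 11.
  i = 1 (α = 9): (9−3)(9−2)(9−10)(9−5) = 6·7·(−1)·4 = −168 ≡ 8, so v_1 = 8^{−1} = 7 (mod 11).
  i = 2 (α = 3): (3−9)(3−2)(3−10)(3−5) = (−6)·1·(−7)·(−2) = −84 ≡ 4, so v_2 = 4^{−1} = 3 (mod 11).
  i = 3 (α = 2): (2−9)(2−3)(2−10)(2−5) = (−7)·(−1)·(−8)·(−3) = 168 ≡ 3, so v_3 = 3^{−1} = 4 (mod 11).
  i = 4 (α = 10): (10−9)(10−3)(10−2)(10−5) = 1·7·8·5 = 280 ≡ 5, so v_4 = 5^{−1} = 9 (mod 11).
  i = 5 (α = 5): (5−9)(5−3)(5−2)(5−10) = (−4)·2·3·(−5) = 120 ≡ 10, so v_5 = 10^{−1} = 10 (mod 11).
  v = [7, 3, 4, 9, 10].
Step 2: syndromes of r = [8, 7, 9, 10, 0] (all sums mod 11).
  S_0 = Σ v_i r_i = 7·8 + 3·7 + 4·9 + 9·10 + 10·0 = 203 ≡ 5.
  S_1 = Σ v_i α_i r_i = 7·9·8 + 3·3·7 + 4·2·9 + 9·10·10 + 10·5·0 = 1539 ≡ 10.
  α_i^2 mod 11 = [4, 9, 4, 1, 3].
  S_2 = Σ v_i α_i^2 r_i = 7·4·8 + 3·9·7 + 4·4·9 + 9·1·10 + 10·3·0 = 647 ≡ 9.
  S = (5, 10, 9) ≠ 0, so r is not a codeword (an error is present).
Step 3: locate the error. For a single error e at position i, S_ℓ = v_i·e·α_i^ℓ, so α_err = S_1/S_0.
  S_0^{−1} = 5^{−1} = 9 (mod 11), so α_err = 10·9 = 90 ≡ 2 = α_3. Error position i = 3.
  Consistency check: S_2/S_1 = 9·10 = 90 ≡ 2 = α_err ✓ (single-error assumption holds).
Step 4: error magnitude e = S_0/v_3 = S_0·∏_{j≠3}(α_3 − α_j) = 5·3 = 15 ≡ 4 (mod 11).
Step 5: correct position 3: c_3 = r_3 − e = 9 − 4 ≡ 5 (mod 11). Hence c = [8, 7, 5, 10, 0].
  Check: interpolating c through the α_i gives m(x) = 1 + 2·x (degree < 2) with m(α_i) = c_i for every i, so c is indeed a codeword.


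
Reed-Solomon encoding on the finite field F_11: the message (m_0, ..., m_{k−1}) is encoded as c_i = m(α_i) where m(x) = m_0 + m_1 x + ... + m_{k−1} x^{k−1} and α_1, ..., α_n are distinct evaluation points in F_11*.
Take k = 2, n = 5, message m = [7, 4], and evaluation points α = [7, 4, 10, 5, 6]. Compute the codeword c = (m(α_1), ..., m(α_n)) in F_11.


c = [2, 1, 3, 5, 9]

Message polynomial: m(x) = 7 + 4·x (mod 11).
For each evaluation point α_i, compute m(α_i) mod 11:
  α_1 = 7: Horner steps 4 → 2, so m(7) = 2.
  α_2 = 4: Horner steps 4 → 1, so m(4) = 1.
  α_3 = 10: Horner steps 4 → 3, so m(10) = 3.
  α_4 = 5: Horner steps 4 → 5, so m(5) = 5.
  α_5 = 6: Horner steps 4 → 9, so m(6) = 9.
Codeword c = [2, 1, 3, 5, 9] ∈ F_11^5.


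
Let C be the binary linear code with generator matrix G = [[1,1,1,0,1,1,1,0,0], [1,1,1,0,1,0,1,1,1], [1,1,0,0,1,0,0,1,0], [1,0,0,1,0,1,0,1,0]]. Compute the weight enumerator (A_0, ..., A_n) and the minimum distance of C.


Weight distribution: A_0 = 1, A_3 = 3, A_4 = 5, A_5 = 2, A_6 = 2, A_7 = 3. Minimum distance d = 3.

Enumerate all 2^4 = 16 messages m ∈ F_2^4.
For each, compute codeword c = mG in F_2^9, then tally its weight.
  m = 0000 → c = 000000000, weight = 0.
  m = 1000 → c = 111011100, weight = 6.
  m = 0100 → c = 111010111, weight = 7.
  m = 1100 → c = 000001011, weight = 3.
  m = 0010 → c = 110010010, weight = 4.
  m = 1010 → c = 001001110, weight = 4.
  m = 0110 → c = 001000101, weight = 3.
  m = 1110 → c = 110011001, weight = 5.
  m = 0001 → c = 100101010, weight = 4.
  m = 1001 → c = 011110110, weight = 6.
  m = 0101 → c = 011111101, weight = 7.
  m = 1101 → c = 100100001, weight = 3.
  m = 0011 → c = 010111000, weight = 4.
  m = 1011 → c = 101100100, weight = 4.
  m = 0111 → c = 101101111, weight = 7.
  m = 1111 → c = 010110011, weight = 5.
Tally weights:
  weight 0: 1 codewords.
  weight 3: 3 codewords.
  weight 4: 5 codewords.
  weight 5: 2 codewords.
  weight 6: 2 codewords.
  weight 7: 3 codewords.
Minimum distance d = smallest w > 0 with A_w > 0 = 3.
Sanity: Σ A_w = 16 = 2^4 = 16 ✓.


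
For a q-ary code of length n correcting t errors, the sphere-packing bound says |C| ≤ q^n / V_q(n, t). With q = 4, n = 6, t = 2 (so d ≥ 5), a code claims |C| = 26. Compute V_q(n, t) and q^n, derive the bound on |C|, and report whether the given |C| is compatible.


V_q(n, t) = 154, q^n = 4096, Hamming bound = 26, |C| = 26 ≤ bound (satisfied).

Step 1: Compute V_q(n, t) = Σ_{j=0}^2 C(n, j) (q−1)^j.
  j = 0: C(6,0)·(3)^0 = 1·1 = 1.
  j = 1: C(6,1)·(3)^1 = 6·3 = 18.
  j = 2: C(6,2)·(3)^2 = 15·9 = 135.
  V_q(n, t) = 1 + 18 + 135 = 154.
Step 2: q^n = 4^6 = 4096.
Step 3: Hamming bound ⌊q^n / V_q(n,t)⌋ = ⌊4096/154⌋ = 26.
Step 4: Compare |C| = 26 to 26: satisfied.
The claimed |C| lies at the Hamming bound (tight).


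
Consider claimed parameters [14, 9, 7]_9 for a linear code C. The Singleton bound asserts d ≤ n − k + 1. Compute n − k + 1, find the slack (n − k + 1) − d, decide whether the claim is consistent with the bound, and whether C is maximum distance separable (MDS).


Singleton RHS = n − k + 1 = 6, slack = -1, bound violated (no such code; not MDS).

Singleton bound: d ≤ n − k + 1.
Here n = 14, k = 9, so n − k + 1 = 6.
Given d = 7, check d ≤ 6: NO.
Slack = (n − k + 1) − d = -1.
The slack is negative: d = 7 exceeds n − k + 1 = 6 by 1, so the Singleton bound is violated and no linear [14, 9, 7]_9 code can exist. In particular it is not MDS (MDS requires d = n − k + 1 exactly).
Description: the claimed parameters are [14, 9, 7]_9; such a code would be impossible (violates the Singleton bound).


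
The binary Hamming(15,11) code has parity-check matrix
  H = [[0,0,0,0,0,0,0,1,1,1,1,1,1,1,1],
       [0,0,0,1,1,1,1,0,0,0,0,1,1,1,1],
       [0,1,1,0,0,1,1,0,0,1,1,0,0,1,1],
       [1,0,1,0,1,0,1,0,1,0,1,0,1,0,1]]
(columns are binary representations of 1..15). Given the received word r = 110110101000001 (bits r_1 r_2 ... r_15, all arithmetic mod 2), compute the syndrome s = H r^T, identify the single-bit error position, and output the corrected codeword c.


s = (0, 0, 1, 1)^T, error position = 3, corrected codeword c = 111110101000001

Compute s = H r^T mod 2 one row at a time:
  s_1 = 0 + 1 + 0 + 0 + 0 + 0 + 0 + 1 = 2 ≡ 0 (mod 2).
  s_2 = 1 + 1 + 0 + 1 + 0 + 0 + 0 + 1 = 4 ≡ 0 (mod 2).
  s_3 = 1 + 0 + 0 + 1 + 0 + 0 + 0 + 1 = 3 ≡ 1 (mod 2).
  s_4 = 1 + 0 + 1 + 1 + 1 + 0 + 0 + 1 = 5 ≡ 1 (mod 2).
s = (0, 0, 1, 1)^T — this equals column 3 of H (binary 0011), so error is at position 3.
Correct: flip bit 3 of r = 110110101000001 to get c = 111110101000001.


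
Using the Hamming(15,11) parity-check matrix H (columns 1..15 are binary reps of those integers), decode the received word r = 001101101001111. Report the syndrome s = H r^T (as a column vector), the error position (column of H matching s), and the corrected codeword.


s = (1, 1, 1, 1)^T, error position = 15, corrected codeword c = 001101101001110

Compute s = H r^T mod 2 one row at a time:
  s_1 = 0 + 1 + 0 + 0 + 1 + 1 + 1 + 1 = 5 ≡ 1 (mod 2).
  s_2 = 1 + 0 + 1 + 1 + 1 + 1 + 1 + 1 = 7 ≡ 1 (mod 2).
  s_3 = 0 + 1 + 1 + 1 + 0 + 0 + 1 + 1 = 5 ≡ 1 (mod 2).
  s_4 = 0 + 1 + 0 + 1 + 1 + 0 + 1 + 1 = 5 ≡ 1 (mod 2).
s = (1, 1, 1, 1)^T — this equals column 15 of H (binary 1111), so error is at position 15.
Correct: flip bit 15 of r = 001101101001111 to get c = 001101101001110.


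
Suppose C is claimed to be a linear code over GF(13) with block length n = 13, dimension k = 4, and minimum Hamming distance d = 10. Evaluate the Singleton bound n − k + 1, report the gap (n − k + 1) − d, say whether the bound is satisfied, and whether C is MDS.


Singleton RHS = n − k + 1 = 10, slack = 0, bound satisfied, MDS.

Singleton bound: d ≤ n − k + 1.
Here n = 13, k = 4, so n − k + 1 = 10.
Given d = 10, check d ≤ 10: YES.
Slack = (n − k + 1) − d = 0.
The code is MDS (slack = 0).
Description: the claimed parameters are [13, 4, 10]_13; such a code would be MDS (meets Singleton bound).


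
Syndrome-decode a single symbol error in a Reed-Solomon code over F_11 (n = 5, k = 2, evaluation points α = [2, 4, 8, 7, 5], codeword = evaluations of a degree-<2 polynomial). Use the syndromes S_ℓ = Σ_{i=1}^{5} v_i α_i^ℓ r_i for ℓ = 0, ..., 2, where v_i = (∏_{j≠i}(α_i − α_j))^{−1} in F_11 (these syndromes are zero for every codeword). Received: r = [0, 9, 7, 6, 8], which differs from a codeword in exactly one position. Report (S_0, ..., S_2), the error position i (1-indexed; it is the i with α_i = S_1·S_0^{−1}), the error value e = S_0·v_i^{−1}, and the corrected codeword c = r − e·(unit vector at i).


S = (4, 10, 3), error at position 3, error magnitude e = 2, c = [0, 9, 5, 6, 8].

Step 1: column multipliers v_i = (∏_{j≠i}(α_i − α_j))^{−1} mod 11.
  i = 1 (α = 2): (2−4)(2−8)(2−7)(2−5) = (−2)·(−6)·(−5)·(−3) = 180 ≡ 4, so v_1 = 4^{−1} = 3 (mod 11).
  i = 2 (α = 4): (4−2)(4−8)(4−7)(4−5) = 2·(−4)·(−3)·(−1) = −24 ≡ 9, so v_2 = 9^{−1} = 5 (mod 11).
  i = 3 (α = 8): (8−2)(8−4)(8−7)(8−5) = 6·4·1·3 = 72 ≡ 6, so v_3 = 6^{−1} = 2 (mod 11).
  i = 4 (α = 7): (7−2)(7−4)(7−8)(7−5) = 5·3·(−1)·2 = −30 ≡ 3, so v_4 = 3^{−1} = 4 (mod 11).
  i = 5 (α = 5): (5−2)(5−4)(5−8)(5−7) = 3·1·(−3)·(−2) = 18 ≡ 7, so v_5 = 7^{−1} = 8 (mod 11).
  v = [3, 5, 2, 4, 8].
Step 2: syndromes of r = [0, 9, 7, 6, 8] (all sums mod 11).
  S_0 = Σ v_i r_i = 3·0 + 5·9 + 2·7 + 4·6 + 8·8 = 147 ≡ 4.
  S_1 = Σ v_i α_i r_i = 3·2·0 + 5·4·9 + 2·8·7 + 4·7·6 + 8·5·8 = 780 ≡ 10.
  α_i^2 mod 11 = [4, 5, 9, 5, 3].
  S_2 = Σ v_i α_i^2 r_i = 3·4·0 + 5·5·9 + 2·9·7 + 4·5·6 + 8·3·8 = 663 ≡ 3.
  S = (4, 10, 3) ≠ 0, so r is not a codeword (an error is present).
Step 3: locate the error. For a single error e at position i, S_ℓ = v_i·e·α_i^ℓ, so α_err = S_1/S_0.
  S_0^{−1} = 4^{−1} = 3 (mod 11), so α_err = 10·3 = 30 ≡ 8 = α_3. Error position i = 3.
  Consistency check: S_2/S_1 = 3·10 = 30 ≡ 8 = α_err ✓ (single-error assumption holds).
Step 4: error magnitude e = S_0/v_3 = S_0·∏_{j≠3}(α_3 − α_j) = 4·6 = 24 ≡ 2 (mod 11).
Step 5: correct position 3: c_3 = r_3 − e = 7 − 2 ≡ 5 (mod 11). Hence c = [0, 9, 5, 6, 8].
  Check: interpolating c through the α_i gives m(x) = 2 + 10·x (degree < 2) with m(α_i) = c_i for every i, so c is indeed a codeword.


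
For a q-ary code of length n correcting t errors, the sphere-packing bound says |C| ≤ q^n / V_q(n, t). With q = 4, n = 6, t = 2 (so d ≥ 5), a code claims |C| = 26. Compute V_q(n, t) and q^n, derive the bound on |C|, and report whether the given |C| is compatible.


V_q(n, t) = 154, q^n = 4096, Hamming bound = 26, |C| = 26 ≤ bound (satisfied).

Step 1: Compute V_q(n, t) = Σ_{j=0}^2 C(n, j) (q−1)^j.
  j = 0: C(6,0)·(3)^0 = 1·1 = 1.
  j = 1: C(6,1)·(3)^1 = 6·3 = 18.
  j = 2: C(6,2)·(3)^2 = 15·9 = 135.
  V_q(n, t) = 1 + 18 + 135 = 154.
Step 2: q^n = 4^6 = 4096.
Step 3: Hamming bound ⌊q^n / V_q(n,t)⌋ = ⌊4096/154⌋ = 26.
Step 4: Compare |C| = 26 to 26: satisfied.
The claimed |C| lies at the Hamming bound (tight).


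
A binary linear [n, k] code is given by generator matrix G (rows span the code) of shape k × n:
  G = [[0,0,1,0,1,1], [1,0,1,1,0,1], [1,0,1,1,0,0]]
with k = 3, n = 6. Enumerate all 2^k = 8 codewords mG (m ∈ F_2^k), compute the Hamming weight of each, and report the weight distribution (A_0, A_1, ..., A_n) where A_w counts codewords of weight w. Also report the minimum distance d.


Weight distribution: A_0 = 1, A_1 = 1, A_2 = 1, A_3 = 3, A_4 = 2. Minimum distance d = 1.

Enumerate all 2^3 = 8 messages m ∈ F_2^3.
For each, compute codeword c = mG in F_2^6, then tally its weight.
  m = 000 → c = 000000, weight = 0.
  m = 100 → c = 001011, weight = 3.
  m = 010 → c = 101101, weight = 4.
  m = 110 → c = 100110, weight = 3.
  m = 001 → c = 101100, weight = 3.
  m = 101 → c = 100111, weight = 4.
  m = 011 → c = 000001, weight = 1.
  m = 111 → c = 001010, weight = 2.
Tally weights:
  weight 0: 1 codewords.
  weight 1: 1 codewords.
  weight 2: 1 codewords.
  weight 3: 3 codewords.
  weight 4: 2 codewords.
Minimum distance d = smallest w > 0 with A_w > 0 = 1.
Sanity: Σ A_w = 8 = 2^3 = 8 ✓.


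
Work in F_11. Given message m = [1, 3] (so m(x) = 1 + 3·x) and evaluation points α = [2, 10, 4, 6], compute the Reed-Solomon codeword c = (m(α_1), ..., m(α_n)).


c = [7, 9, 2, 8]

Message polynomial: m(x) = 1 + 3·x (mod 11).
For each evaluation point α_i, compute m(α_i) mod 11:
  α_1 = 2: Horner steps 3 → 7, so m(2) = 7.
  α_2 = 10: Horner steps 3 → 9, so m(10) = 9.
  α_3 = 4: Horner steps 3 → 2, so m(4) = 2.
  α_4 = 6: Horner steps 3 → 8, so m(6) = 8.
Codeword c = [7, 9, 2, 8] ∈ F_11^4.


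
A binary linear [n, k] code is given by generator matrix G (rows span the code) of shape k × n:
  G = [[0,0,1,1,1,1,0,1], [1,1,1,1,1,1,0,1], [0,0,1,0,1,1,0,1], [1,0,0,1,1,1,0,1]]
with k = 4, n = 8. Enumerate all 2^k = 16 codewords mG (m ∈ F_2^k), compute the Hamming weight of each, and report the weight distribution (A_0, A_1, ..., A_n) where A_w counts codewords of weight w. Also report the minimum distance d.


Weight distribution: A_0 = 1, A_1 = 1, A_2 = 3, A_3 = 3, A_4 = 3, A_5 = 3, A_6 = 1, A_7 = 1. Minimum distance d = 1.

Enumerate all 2^4 = 16 messages m ∈ F_2^4.
For each, compute codeword c = mG in F_2^8, then tally its weight.
  m = 0000 → c = 00000000, weight = 0.
  m = 1000 → c = 00111101, weight = 5.
  m = 0100 → c = 11111101, weight = 7.
  m = 1100 → c = 11000000, weight = 2.
  m = 0010 → c = 00101101, weight = 4.
  m = 1010 → c = 00010000, weight = 1.
  m = 0110 → c = 11010000, weight = 3.
  m = 1110 → c = 11101101, weight = 6.
  m = 0001 → c = 10011101, weight = 5.
  m = 1001 → c = 10100000, weight = 2.
  m = 0101 → c = 01100000, weight = 2.
  m = 1101 → c = 01011101, weight = 5.
  m = 0011 → c = 10110000, weight = 3.
  m = 1011 → c = 10001101, weight = 4.
  m = 0111 → c = 01001101, weight = 4.
  m = 1111 → c = 01110000, weight = 3.
Tally weights:
  weight 0: 1 codewords.
  weight 1: 1 codewords.
  weight 2: 3 codewords.
  weight 3: 3 codewords.
  weight 4: 3 codewords.
  weight 5: 3 codewords.
  weight 6: 1 codewords.
  weight 7: 1 codewords.
Minimum distance d = smallest w > 0 with A_w > 0 = 1.
Sanity: Σ A_w = 16 = 2^4 = 16 ✓.


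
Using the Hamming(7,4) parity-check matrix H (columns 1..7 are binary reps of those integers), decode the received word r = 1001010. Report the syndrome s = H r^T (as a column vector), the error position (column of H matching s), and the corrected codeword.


s = (0, 1, 1)^T, error position = 3, corrected codeword c = 1011010

Compute s = H r^T mod 2 one row at a time:
  s_1 = 1 + 0 + 1 + 0 = 2 ≡ 0 (mod 2).
  s_2 = 0 + 0 + 1 + 0 = 1 ≡ 1 (mod 2).
  s_3 = 1 + 0 + 0 + 0 = 1 ≡ 1 (mod 2).
s = (0, 1, 1)^T — this equals column 3 of H (binary 011), so error is at position 3.
Correct: flip bit 3 of r = 1001010 to get c = 1011010.


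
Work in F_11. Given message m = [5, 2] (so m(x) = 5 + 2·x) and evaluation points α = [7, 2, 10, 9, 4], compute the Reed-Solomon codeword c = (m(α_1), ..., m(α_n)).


c = [8, 9, 3, 1, 2]

Message polynomial: m(x) = 5 + 2·x (mod 11).
For each evaluation point α_i, compute m(α_i) mod 11:
  α_1 = 7: Horner steps 2 → 8, so m(7) = 8.
  α_2 = 2: Horner steps 2 → 9, so m(2) = 9.
  α_3 = 10: Horner steps 2 → 3, so m(10) = 3.
  α_4 = 9: Horner steps 2 → 1, so m(9) = 1.
  α_5 = 4: Horner steps 2 → 2, so m(4) = 2.
Codeword c = [8, 9, 3, 1, 2] ∈ F_11^5.


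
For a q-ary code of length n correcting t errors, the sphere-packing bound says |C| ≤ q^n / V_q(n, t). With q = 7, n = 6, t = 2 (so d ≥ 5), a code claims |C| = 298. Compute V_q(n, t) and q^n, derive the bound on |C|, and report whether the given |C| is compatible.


V_q(n, t) = 577, q^n = 117649, Hamming bound = 203, |C| = 298 > bound (violated).

Step 1: Compute V_q(n, t) = Σ_{j=0}^2 C(n, j) (q−1)^j.
  j = 0: C(6,0)·(6)^0 = 1·1 = 1.
  j = 1: C(6,1)·(6)^1 = 6·6 = 36.
  j = 2: C(6,2)·(6)^2 = 15·36 = 540.
  V_q(n, t) = 1 + 36 + 540 = 577.
Step 2: q^n = 7^6 = 117649.
Step 3: Hamming bound ⌊q^n / V_q(n,t)⌋ = ⌊117649/577⌋ = 203.
Step 4: Compare |C| = 298 to 203: violated.
The claimed |C| lies above the Hamming bound, so no 7-ary code of length 6 with d ≥ 5 can have 298 codewords.


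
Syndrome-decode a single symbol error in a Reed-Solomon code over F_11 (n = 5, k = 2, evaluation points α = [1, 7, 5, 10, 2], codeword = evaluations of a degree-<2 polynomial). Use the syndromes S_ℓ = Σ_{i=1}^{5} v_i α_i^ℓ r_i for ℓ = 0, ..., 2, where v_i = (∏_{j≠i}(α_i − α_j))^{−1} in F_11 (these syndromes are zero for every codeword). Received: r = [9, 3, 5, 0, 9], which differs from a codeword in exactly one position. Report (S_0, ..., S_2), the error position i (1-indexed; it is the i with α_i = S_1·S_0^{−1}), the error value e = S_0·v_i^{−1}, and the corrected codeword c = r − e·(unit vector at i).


S = (1, 2, 4), error at position 5, error magnitude e = 1, c = [9, 3, 5, 0, 8].

Step 1: column multipliers v_i = (∏_{j≠i}(α_i − α_j))^{−1} mod 11.
  i = 1 (α = 1): (1−7)(1−5)(1−10)(1−2) = (−6)·(−4)·(−9)·(−1) = 216 ≡ 7, so v_1 = 7^{−1} = 8 (mod 11).
  i = 2 (α = 7): (7−1)(7−5)(7−10)(7−2) = 6·2·(−3)·5 = −180 ≡ 7, so v_2 = 7^{−1} = 8 (mod 11).
  i = 3 (α = 5): (5−1)(5−7)(5−10)(5−2) = 4·(−2)·(−5)·3 = 120 ≡ 10, so v_3 = 10^{−1} = 10 (mod 11).
  i = 4 (α = 10): (10−1)(10−7)(10−5)(10−2) = 9·3·5·8 = 1080 ≡ 2, so v_4 = 2^{−1} = 6 (mod 11).
  i = 5 (α = 2): (2−1)(2−7)(2−5)(2−10) = 1·(−5)·(−3)·(−8) = −120 ≡ 1, so v_5 = 1^{−1} = 1 (mod 11).
  v = [8, 8, 10, 6, 1].
Step 2: syndromes of r = [9, 3, 5, 0, 9] (all sums mod 11).
  S_0 = Σ v_i r_i = 8·9 + 8·3 + 10·5 + 6·0 + 1·9 = 155 ≡ 1.
  S_1 = Σ v_i α_i r_i = 8·1·9 + 8·7·3 + 10·5·5 + 6·10·0 + 1·2·9 = 508 ≡ 2.
  α_i^2 mod 11 = [1, 5, 3, 1, 4].
  S_2 = Σ v_i α_i^2 r_i = 8·1·9 + 8·5·3 + 10·3·5 + 6·1·0 + 1·4·9 = 378 ≡ 4.
  S = (1, 2, 4) ≠ 0, so r is not a codeword (an error is present).
Step 3: locate the error. For a single error e at position i, S_ℓ = v_i·e·α_i^ℓ, so α_err = S_1/S_0.
  S_0^{−1} = 1^{−1} = 1 (mod 11), so α_err = 2·1 = 2 ≡ 2 = α_5. Error position i = 5.
  Consistency check: S_2/S_1 = 4·6 = 24 ≡ 2 = α_err ✓ (single-error assumption holds).
Step 4: error magnitude e = S_0/v_5 = S_0·∏_{j≠5}(α_5 − α_j) = 1·1 = 1 ≡ 1 (mod 11).
Step 5: correct position 5: c_5 = r_5 − e = 9 − 1 ≡ 8 (mod 11). Hence c = [9, 3, 5, 0, 8].
  Check: interpolating c through the α_i gives m(x) = 10 + 10·x (degree < 2) with m(α_i) = c_i for every i, so c is indeed a codeword.


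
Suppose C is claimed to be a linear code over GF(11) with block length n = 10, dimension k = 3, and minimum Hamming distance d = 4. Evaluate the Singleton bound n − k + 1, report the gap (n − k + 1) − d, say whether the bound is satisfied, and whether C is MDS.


Singleton RHS = n − k + 1 = 8, slack = 4, bound satisfied, not MDS.

Singleton bound: d ≤ n − k + 1.
Here n = 10, k = 3, so n − k + 1 = 8.
Given d = 4, check d ≤ 8: YES.
Slack = (n − k + 1) − d = 4.
The code is NOT MDS (slack = 4 > 0).
Description: the claimed parameters are [10, 3, 4]_11; such a code would be non-MDS.


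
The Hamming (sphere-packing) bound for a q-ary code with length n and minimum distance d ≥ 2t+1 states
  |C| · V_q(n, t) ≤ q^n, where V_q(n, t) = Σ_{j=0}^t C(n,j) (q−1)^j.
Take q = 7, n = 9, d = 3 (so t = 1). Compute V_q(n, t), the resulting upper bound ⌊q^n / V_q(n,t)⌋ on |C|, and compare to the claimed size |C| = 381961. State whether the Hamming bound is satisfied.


V_q(n, t) = 55, q^n = 40353607, Hamming bound = 733701, |C| = 381961 ≤ bound (satisfied).

Step 1: Compute V_q(n, t) = Σ_{j=0}^1 C(n, j) (q−1)^j.
  j = 0: C(9,0)·(6)^0 = 1·1 = 1.
  j = 1: C(9,1)·(6)^1 = 9·6 = 54.
  V_q(n, t) = 1 + 54 = 55.
Step 2: q^n = 7^9 = 40353607.
Step 3: Hamming bound ⌊q^n / V_q(n,t)⌋ = ⌊40353607/55⌋ = 733701.
Step 4: Compare |C| = 381961 to 733701: satisfied.
The claimed |C| lies below the Hamming bound.
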